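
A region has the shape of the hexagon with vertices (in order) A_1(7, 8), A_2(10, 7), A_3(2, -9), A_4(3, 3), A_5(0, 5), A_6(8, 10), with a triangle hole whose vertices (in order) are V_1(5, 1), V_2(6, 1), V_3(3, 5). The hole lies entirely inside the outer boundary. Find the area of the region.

Outer boundary:
Apply Gauss's area formula: 2A = Σ (x_i·y_{i+1} − x_{i+1}·y_i), indices taken mod 6.
A_1→A_2: (7)(7) − (10)(8) = -31
A_2→A_3: (10)(-9) − (2)(7) = -104
A_3→A_4: (2)(3) − (3)(-9) = 33
A_4→A_5: (3)(5) − (0)(3) = 15
A_5→A_6: (0)(10) − (8)(5) = -40
A_6→A_1: (8)(8) − (7)(10) = -6
Σ = -133
Area = |Σ|/2 = 66.5.
Hole:
Apply the shoelace (surveyor's) formula: 2A = Σ (x_i·y_{i+1} − x_{i+1}·y_i), indices taken mod 3.
Σ = (-1) + (27) + (-22) = 4
Area = |Σ|/2 = 2.
Net area = 66.5 − 2 = 64.5.

64.5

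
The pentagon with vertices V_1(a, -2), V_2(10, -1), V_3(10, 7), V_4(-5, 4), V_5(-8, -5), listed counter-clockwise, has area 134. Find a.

The doubled signed area Σ (x_i y_{i+1} − x_{i+1} y_i) is linear in a.
With a=0 it equals 248; the coefficient of a is 4 (from the two edges through V_1).
So 4·a + 248 = 2·134 = 268 ⇒ a = 5.

5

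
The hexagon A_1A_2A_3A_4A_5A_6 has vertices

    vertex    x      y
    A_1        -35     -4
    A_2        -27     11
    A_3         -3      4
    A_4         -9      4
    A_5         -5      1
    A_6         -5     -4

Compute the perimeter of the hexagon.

88

|A_1A_2| = √((8)² + (15)²) = √289 = 17
|A_2A_3| = √((24)² + (-7)²) = √625 = 25
|A_3A_4| = √((-6)² + (0)²) = √36 = 6
|A_4A_5| = √((4)² + (-3)²) = √25 = 5
|A_5A_6| = √((0)² + (-5)²) = √25 = 5
|A_6A_1| = √((-30)² + (0)²) = √900 = 30
Perimeter = 17 + 25 + 6 + 5 + 5 + 30 = 88.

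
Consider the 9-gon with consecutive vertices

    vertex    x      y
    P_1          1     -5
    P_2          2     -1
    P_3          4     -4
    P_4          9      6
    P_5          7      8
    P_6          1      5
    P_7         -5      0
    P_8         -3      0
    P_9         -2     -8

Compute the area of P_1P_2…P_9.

94.5

Apply the shoelace formula: 2A = Σ (x_i·y_{i+1} − x_{i+1}·y_i), indices taken mod 9.
P_1→P_2: (1)(-1) − (2)(-5) = 9
P_2→P_3: (2)(-4) − (4)(-1) = -4
P_3→P_4: (4)(6) − (9)(-4) = 60
P_4→P_5: (9)(8) − (7)(6) = 30
P_5→P_6: (7)(5) − (1)(8) = 27
P_6→P_7: (1)(0) − (-5)(5) = 25
P_7→P_8: (-5)(0) − (-3)(0) = 0
P_8→P_9: (-3)(-8) − (-2)(0) = 24
P_9→P_1: (-2)(-5) − (1)(-8) = 18
Σ = 189
Area = |Σ|/2 = 94.5.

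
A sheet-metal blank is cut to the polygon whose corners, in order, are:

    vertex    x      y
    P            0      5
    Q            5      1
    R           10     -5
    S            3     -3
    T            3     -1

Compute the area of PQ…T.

27

Apply the shoelace (surveyor's) formula: 2A = Σ (x_i·y_{i+1} − x_{i+1}·y_i), indices taken mod 5.
Σ = (-25) + (-35) + (-15) + (6) + (15) = -54
Area = |Σ|/2 = 27.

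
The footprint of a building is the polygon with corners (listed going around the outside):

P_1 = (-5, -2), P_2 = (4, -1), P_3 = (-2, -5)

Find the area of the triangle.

Apply the surveyor's formula: 2A = Σ (x_i·y_{i+1} − x_{i+1}·y_i), indices taken mod 3.
P_1→P_2: (-5)(-1) − (4)(-2) = 13
P_2→P_3: (4)(-5) − (-2)(-1) = -22
P_3→P_1: (-2)(-2) − (-5)(-5) = -21
Σ = -30
Area = |Σ|/2 = 15.

15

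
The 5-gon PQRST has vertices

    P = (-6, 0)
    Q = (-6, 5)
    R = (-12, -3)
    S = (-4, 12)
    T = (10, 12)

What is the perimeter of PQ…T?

66

|PQ| = √((0)² + (5)²) = √25 = 5
|QR| = √((-6)² + (-8)²) = √100 = 10
|RS| = √((8)² + (15)²) = √289 = 17
|ST| = √((14)² + (0)²) = √196 = 14
|TP| = √((-16)² + (-12)²) = √400 = 20
Perimeter = 5 + 10 + 17 + 14 + 20 = 66.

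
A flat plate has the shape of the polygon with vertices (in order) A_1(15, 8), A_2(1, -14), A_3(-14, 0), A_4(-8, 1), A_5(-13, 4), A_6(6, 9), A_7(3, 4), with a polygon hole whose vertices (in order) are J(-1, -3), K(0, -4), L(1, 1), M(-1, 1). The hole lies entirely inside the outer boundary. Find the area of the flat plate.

306.5

Outer boundary:
Σ = (-218) + (-196) + (-14) + (-19) + (-141) + (-3) + (-36) = -627
Area = |Σ|/2 = 313.5.
Hole:
Apply the shoelace (surveyor's) formula: 2A = Σ (x_i·y_{i+1} − x_{i+1}·y_i), indices taken mod 4.
Σ = (4) + (4) + (2) + (4) = 14
Area = |Σ|/2 = 7.
Net area = 313.5 − 7 = 306.5.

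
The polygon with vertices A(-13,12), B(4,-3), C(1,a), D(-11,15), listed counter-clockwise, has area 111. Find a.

The doubled signed area Σ (x_i y_{i+1} − x_{i+1} y_i) is linear in a.
With a=0 it equals 72; the coefficient of a is 15 (from the two edges through C).
So 15·a + 72 = 2·111 = 222 ⇒ a = 10.

10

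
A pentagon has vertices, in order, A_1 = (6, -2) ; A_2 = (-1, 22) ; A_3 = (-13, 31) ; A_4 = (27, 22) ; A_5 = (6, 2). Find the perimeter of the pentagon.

|A_1A_2| = √((-7)² + (24)²) = √625 = 25
|A_2A_3| = √((-12)² + (9)²) = √225 = 15
|A_3A_4| = √((40)² + (-9)²) = √1681 = 41
|A_4A_5| = √((-21)² + (-20)²) = √841 = 29
|A_5A_1| = √((0)² + (-4)²) = √16 = 4
Perimeter = 25 + 15 + 41 + 29 + 4 = 114.

114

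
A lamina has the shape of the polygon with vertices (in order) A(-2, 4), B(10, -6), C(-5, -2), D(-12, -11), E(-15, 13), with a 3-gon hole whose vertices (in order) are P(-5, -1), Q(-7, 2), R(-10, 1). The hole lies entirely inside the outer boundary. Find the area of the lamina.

195.5

Outer boundary:
Σ = (-28) + (-50) + (31) + (-321) + (-34) = -402
Area = |Σ|/2 = 201.
Hole:
Apply the surveyor's formula: 2A = Σ (x_i·y_{i+1} − x_{i+1}·y_i), indices taken mod 3.
P→Q: (-5)(2) − (-7)(-1) = -17
Q→R: (-7)(1) − (-10)(2) = 13
R→P: (-10)(-1) − (-5)(1) = 15
Σ = 11
Area = |Σ|/2 = 5.5.
Net area = 201 − 5.5 = 195.5.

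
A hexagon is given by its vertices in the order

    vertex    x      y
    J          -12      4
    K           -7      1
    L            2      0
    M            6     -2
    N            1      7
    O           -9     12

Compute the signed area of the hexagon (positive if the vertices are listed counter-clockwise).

Σ = (16) + (-2) + (-4) + (44) + (75) + (108) = 237
Signed area = Σ/2 = 118.5 (positive ⇒ counter-clockwise traversal).

118.5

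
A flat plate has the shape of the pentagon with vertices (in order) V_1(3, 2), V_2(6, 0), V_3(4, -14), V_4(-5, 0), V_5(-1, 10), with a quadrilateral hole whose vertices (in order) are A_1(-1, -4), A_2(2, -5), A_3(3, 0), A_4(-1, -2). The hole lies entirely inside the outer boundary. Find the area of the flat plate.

Outer boundary:
Σ = (-12) + (-84) + (-70) + (-50) + (-32) = -248
Area = |Σ|/2 = 124.
Hole:
Apply the shoelace (surveyor's) formula: 2A = Σ (x_i·y_{i+1} − x_{i+1}·y_i), indices taken mod 4.
Cross-terms: 13, 15, -6, 2  ⇒  Σ = 24
Area = |Σ|/2 = 12.
Net area = 124 − 12 = 112.

112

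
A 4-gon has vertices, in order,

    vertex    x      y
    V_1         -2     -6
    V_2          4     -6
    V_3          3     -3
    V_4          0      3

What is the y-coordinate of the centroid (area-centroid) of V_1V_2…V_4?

-56/19

Apply the surveyor's formula. First the cross-terms c_i = x_i·y_{i+1} − x_{i+1}·y_i:
  36, 6, 9, 6  ⇒  2A = 57, A = 28.5.
Then Σ (y_i + y_{i+1})·c_i = -504, so ȳ = -504 / (6·28.5) = -56/19.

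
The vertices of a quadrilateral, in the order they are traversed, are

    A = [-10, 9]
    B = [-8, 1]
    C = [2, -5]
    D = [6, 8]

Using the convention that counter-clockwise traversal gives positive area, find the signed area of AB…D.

Apply the surveyor's formula: 2A = Σ (x_i·y_{i+1} − x_{i+1}·y_i), indices taken mod 4.
Cross-terms: 62, 38, 46, 134  ⇒  Σ = 280
Signed area = Σ/2 = 140 (positive ⇒ counter-clockwise traversal).

140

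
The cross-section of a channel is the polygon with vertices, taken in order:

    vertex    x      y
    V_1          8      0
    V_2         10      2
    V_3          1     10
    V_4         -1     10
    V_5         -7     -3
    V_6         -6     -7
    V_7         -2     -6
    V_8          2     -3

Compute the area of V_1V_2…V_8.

Apply the shoelace (surveyor's) formula: 2A = Σ (x_i·y_{i+1} − x_{i+1}·y_i), indices taken mod 8.
Cross-terms: 16, 98, 20, 73, 31, 22, 18, 24  ⇒  Σ = 302
Area = |Σ|/2 = 151.

151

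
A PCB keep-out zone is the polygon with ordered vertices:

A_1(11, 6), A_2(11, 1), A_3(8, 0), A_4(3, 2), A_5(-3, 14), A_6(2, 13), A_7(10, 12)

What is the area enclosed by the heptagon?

Apply Gauss's area formula: 2A = Σ (x_i·y_{i+1} − x_{i+1}·y_i), indices taken mod 7.
Σ = (-55) + (-8) + (16) + (48) + (-67) + (-106) + (-72) = -244
Area = |Σ|/2 = 122.

122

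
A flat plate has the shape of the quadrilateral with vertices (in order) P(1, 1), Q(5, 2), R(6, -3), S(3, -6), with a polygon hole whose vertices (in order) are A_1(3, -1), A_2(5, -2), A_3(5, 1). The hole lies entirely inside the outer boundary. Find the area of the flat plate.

Outer boundary:
Apply the shoelace (surveyor's) formula: 2A = Σ (x_i·y_{i+1} − x_{i+1}·y_i), indices taken mod 4.
P→Q: (1)(2) − (5)(1) = -3
Q→R: (5)(-3) − (6)(2) = -27
R→S: (6)(-6) − (3)(-3) = -27
S→P: (3)(1) − (1)(-6) = 9
Σ = -48
Area = |Σ|/2 = 24.
Hole:
Apply Gauss's area formula: 2A = Σ (x_i·y_{i+1} − x_{i+1}·y_i), indices taken mod 3.
Σ = (-1) + (15) + (-8) = 6
Area = |Σ|/2 = 3.
Net area = 24 − 3 = 21.

21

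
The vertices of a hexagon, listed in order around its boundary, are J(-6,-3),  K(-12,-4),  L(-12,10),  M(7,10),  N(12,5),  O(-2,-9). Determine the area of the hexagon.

300.5

Apply the shoelace (surveyor's) formula: 2A = Σ (x_i·y_{i+1} − x_{i+1}·y_i), indices taken mod 6.
J→K: (-6)(-4) − (-12)(-3) = -12
K→L: (-12)(10) − (-12)(-4) = -168
L→M: (-12)(10) − (7)(10) = -190
M→N: (7)(5) − (12)(10) = -85
N→O: (12)(-9) − (-2)(5) = -98
O→J: (-2)(-3) − (-6)(-9) = -48
Σ = -601
Area = |Σ|/2 = 300.5.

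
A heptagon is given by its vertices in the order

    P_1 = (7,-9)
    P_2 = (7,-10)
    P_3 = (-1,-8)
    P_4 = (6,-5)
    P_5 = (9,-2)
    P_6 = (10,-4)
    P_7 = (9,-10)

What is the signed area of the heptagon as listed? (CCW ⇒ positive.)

-39

Cross-terms: -7, -66, 53, 33, -16, -64, -11  ⇒  Σ = -78
Signed area = Σ/2 = -39 (negative ⇒ clockwise traversal).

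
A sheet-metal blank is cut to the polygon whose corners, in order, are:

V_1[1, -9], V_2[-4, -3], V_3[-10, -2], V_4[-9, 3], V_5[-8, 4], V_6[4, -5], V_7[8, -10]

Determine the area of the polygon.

79.5

Apply the surveyor's formula: 2A = Σ (x_i·y_{i+1} − x_{i+1}·y_i), indices taken mod 7.
V_1→V_2: (1)(-3) − (-4)(-9) = -39
V_2→V_3: (-4)(-2) − (-10)(-3) = -22
V_3→V_4: (-10)(3) − (-9)(-2) = -48
V_4→V_5: (-9)(4) − (-8)(3) = -12
V_5→V_6: (-8)(-5) − (4)(4) = 24
V_6→V_7: (4)(-10) − (8)(-5) = 0
V_7→V_1: (8)(-9) − (1)(-10) = -62
Σ = -159
Area = |Σ|/2 = 79.5.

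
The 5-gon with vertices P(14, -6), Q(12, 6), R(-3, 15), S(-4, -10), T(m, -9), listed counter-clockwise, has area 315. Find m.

6

Write out the shoelace sum; only the two edges meeting at T involve m:
2·Area = [((-4)·(-9) − m·(-10)) + (m·(-6) − 14·(-9))] + 444
       = 4·m + 606 = 630
⇒ m = 6.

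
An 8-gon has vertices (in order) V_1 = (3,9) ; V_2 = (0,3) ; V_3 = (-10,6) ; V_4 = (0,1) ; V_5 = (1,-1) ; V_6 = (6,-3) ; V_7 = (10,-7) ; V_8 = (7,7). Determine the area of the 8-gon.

Apply the shoelace formula: 2A = Σ (x_i·y_{i+1} − x_{i+1}·y_i), indices taken mod 8.
Cross-terms: 9, 30, -10, -1, 3, -12, 119, 42  ⇒  Σ = 180
Area = |Σ|/2 = 90.

90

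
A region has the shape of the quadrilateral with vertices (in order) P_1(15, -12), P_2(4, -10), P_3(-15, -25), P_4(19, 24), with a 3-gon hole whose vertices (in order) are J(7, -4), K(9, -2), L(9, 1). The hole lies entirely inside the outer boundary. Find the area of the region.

Outer boundary:
Apply the surveyor's formula: 2A = Σ (x_i·y_{i+1} − x_{i+1}·y_i), indices taken mod 4.
P_1→P_2: (15)(-10) − (4)(-12) = -102
P_2→P_3: (4)(-25) − (-15)(-10) = -250
P_3→P_4: (-15)(24) − (19)(-25) = 115
P_4→P_1: (19)(-12) − (15)(24) = -588
Σ = -825
Area = |Σ|/2 = 412.5.
Hole:
Apply the surveyor's formula: 2A = Σ (x_i·y_{i+1} − x_{i+1}·y_i), indices taken mod 3.
Σ = (22) + (27) + (-43) = 6
Area = |Σ|/2 = 3.
Net area = 412.5 − 3 = 409.5.

409.5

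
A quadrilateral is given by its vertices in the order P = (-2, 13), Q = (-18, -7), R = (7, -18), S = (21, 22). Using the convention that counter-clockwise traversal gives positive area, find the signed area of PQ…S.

735

Apply the shoelace formula: 2A = Σ (x_i·y_{i+1} − x_{i+1}·y_i), indices taken mod 4.
Σ = (248) + (373) + (532) + (317) = 1470
Signed area = Σ/2 = 735 (positive ⇒ counter-clockwise traversal).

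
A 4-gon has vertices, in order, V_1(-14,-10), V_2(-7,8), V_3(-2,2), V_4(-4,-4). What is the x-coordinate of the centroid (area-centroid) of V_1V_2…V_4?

-7.4

Apply the shoelace (surveyor's) formula. First the cross-terms c_i = x_i·y_{i+1} − x_{i+1}·y_i:
  -182, 2, 16, -16  ⇒  2A = -180, A = -90.
Then Σ (x_i + x_{i+1})·c_i = 3996, so x̄ = 3996 / (6·(-90)) = -7.4.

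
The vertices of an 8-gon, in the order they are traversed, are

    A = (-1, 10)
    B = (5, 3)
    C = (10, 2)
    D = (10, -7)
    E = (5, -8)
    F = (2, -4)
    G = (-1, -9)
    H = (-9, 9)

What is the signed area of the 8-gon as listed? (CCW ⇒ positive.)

-202.5

Apply Gauss's area formula: 2A = Σ (x_i·y_{i+1} − x_{i+1}·y_i), indices taken mod 8.
A→B: (-1)(3) − (5)(10) = -53
B→C: (5)(2) − (10)(3) = -20
C→D: (10)(-7) − (10)(2) = -90
D→E: (10)(-8) − (5)(-7) = -45
E→F: (5)(-4) − (2)(-8) = -4
F→G: (2)(-9) − (-1)(-4) = -22
G→H: (-1)(9) − (-9)(-9) = -90
H→A: (-9)(10) − (-1)(9) = -81
Σ = -405
Signed area = Σ/2 = -202.5 (negative ⇒ clockwise traversal).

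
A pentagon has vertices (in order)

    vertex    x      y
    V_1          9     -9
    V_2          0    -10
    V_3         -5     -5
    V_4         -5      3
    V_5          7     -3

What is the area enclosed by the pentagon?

Apply the shoelace (surveyor's) formula: 2A = Σ (x_i·y_{i+1} − x_{i+1}·y_i), indices taken mod 5.
V_1→V_2: (9)(-10) − (0)(-9) = -90
V_2→V_3: (0)(-5) − (-5)(-10) = -50
V_3→V_4: (-5)(3) − (-5)(-5) = -40
V_4→V_5: (-5)(-3) − (7)(3) = -6
V_5→V_1: (7)(-9) − (9)(-3) = -36
Σ = -222
Area = |Σ|/2 = 111.

111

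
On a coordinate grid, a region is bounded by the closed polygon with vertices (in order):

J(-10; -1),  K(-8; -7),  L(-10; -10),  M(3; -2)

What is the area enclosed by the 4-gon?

49.5

Apply the shoelace (surveyor's) formula: 2A = Σ (x_i·y_{i+1} − x_{i+1}·y_i), indices taken mod 4.
Σ = (62) + (10) + (50) + (-23) = 99
Area = |Σ|/2 = 49.5.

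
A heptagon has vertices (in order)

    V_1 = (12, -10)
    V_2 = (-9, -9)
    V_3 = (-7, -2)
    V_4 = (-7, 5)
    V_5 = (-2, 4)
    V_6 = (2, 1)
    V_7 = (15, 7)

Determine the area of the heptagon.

V_1→V_2: (12)(-9) − (-9)(-10) = -198
V_2→V_3: (-9)(-2) − (-7)(-9) = -45
V_3→V_4: (-7)(5) − (-7)(-2) = -49
V_4→V_5: (-7)(4) − (-2)(5) = -18
V_5→V_6: (-2)(1) − (2)(4) = -10
V_6→V_7: (2)(7) − (15)(1) = -1
V_7→V_1: (15)(-10) − (12)(7) = -234
Σ = -555
Area = |Σ|/2 = 277.5.

277.5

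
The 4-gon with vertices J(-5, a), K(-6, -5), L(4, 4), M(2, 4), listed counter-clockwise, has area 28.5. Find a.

Write out the shoelace sum; only the two edges meeting at J involve a:
2·Area = [(2·a − (-5)·4) + ((-5)·(-5) − (-6)·a)] + 4
       = 8·a + 49 = 57
⇒ a = 1.

1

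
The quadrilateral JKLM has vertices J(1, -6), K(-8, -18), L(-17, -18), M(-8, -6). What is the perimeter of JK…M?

48

|JK| = √((-9)² + (-12)²) = √225 = 15
|KL| = √((-9)² + (0)²) = √81 = 9
|LM| = √((9)² + (12)²) = √225 = 15
|MJ| = √((9)² + (0)²) = √81 = 9
Perimeter = 15 + 9 + 15 + 9 = 48.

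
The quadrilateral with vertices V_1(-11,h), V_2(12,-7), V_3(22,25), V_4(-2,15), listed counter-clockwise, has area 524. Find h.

2

Write out the shoelace sum; only the two edges meeting at V_1 involve h:
2·Area = [((-2)·h − (-11)·15) + ((-11)·(-7) − 12·h)] + 834
       = -14·h + 1076 = 1048
⇒ h = 2.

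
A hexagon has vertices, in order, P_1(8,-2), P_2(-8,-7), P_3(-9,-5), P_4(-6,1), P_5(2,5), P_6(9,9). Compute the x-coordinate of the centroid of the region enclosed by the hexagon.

Apply the shoelace formula. First the cross-terms c_i = x_i·y_{i+1} − x_{i+1}·y_i:
  -72, -23, -39, -32, -27, -90  ⇒  2A = -283, A = -141.5.
Then Σ (x_i + x_{i+1})·c_i = -723, so x̄ = -723 / (6·(-141.5)) = 241/283.

241/283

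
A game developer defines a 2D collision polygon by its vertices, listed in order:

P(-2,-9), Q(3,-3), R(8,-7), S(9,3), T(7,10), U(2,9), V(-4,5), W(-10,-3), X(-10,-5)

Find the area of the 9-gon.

221.5

Apply the shoelace (surveyor's) formula: 2A = Σ (x_i·y_{i+1} − x_{i+1}·y_i), indices taken mod 9.
Σ = (33) + (3) + (87) + (69) + (43) + (46) + (62) + (20) + (80) = 443
Area = |Σ|/2 = 221.5.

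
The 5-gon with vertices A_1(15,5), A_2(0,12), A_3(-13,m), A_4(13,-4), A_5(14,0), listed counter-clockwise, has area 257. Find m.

0

Write out the shoelace sum; only the two edges meeting at A_3 involve m:
2·Area = [(0·m − (-13)·12) + ((-13)·(-4) − 13·m)] + 306
       = -13·m + 514 = 514
⇒ m = 0.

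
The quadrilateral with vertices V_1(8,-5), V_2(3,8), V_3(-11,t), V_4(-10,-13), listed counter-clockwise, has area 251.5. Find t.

3

The doubled signed area Σ (x_i y_{i+1} − x_{i+1} y_i) is linear in t.
With t=0 it equals 464; the coefficient of t is 13 (from the two edges through V_3).
So 13·t + 464 = 2·251.5 = 503 ⇒ t = 3.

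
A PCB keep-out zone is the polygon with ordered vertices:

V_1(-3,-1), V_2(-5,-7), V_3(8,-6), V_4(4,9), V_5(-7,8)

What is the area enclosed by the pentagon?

V_1→V_2: (-3)(-7) − (-5)(-1) = 16
V_2→V_3: (-5)(-6) − (8)(-7) = 86
V_3→V_4: (8)(9) − (4)(-6) = 96
V_4→V_5: (4)(8) − (-7)(9) = 95
V_5→V_1: (-7)(-1) − (-3)(8) = 31
Σ = 324
Area = |Σ|/2 = 162.

162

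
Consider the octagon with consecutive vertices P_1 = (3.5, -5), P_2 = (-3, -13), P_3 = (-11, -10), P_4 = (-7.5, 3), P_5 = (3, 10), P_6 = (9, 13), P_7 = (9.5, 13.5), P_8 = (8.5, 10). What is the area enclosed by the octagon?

257.875

Cross-terms: -60.5, -113, -108, -84, -51, -2, -19.75, -77.5  ⇒  Σ = -515.75
Area = |Σ|/2 = 257.875.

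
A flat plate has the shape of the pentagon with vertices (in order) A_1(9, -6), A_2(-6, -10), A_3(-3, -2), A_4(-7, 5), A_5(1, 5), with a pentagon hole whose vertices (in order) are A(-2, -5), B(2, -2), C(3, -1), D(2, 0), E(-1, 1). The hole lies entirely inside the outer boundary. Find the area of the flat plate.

117.5

Outer boundary:
Apply Gauss's area formula: 2A = Σ (x_i·y_{i+1} − x_{i+1}·y_i), indices taken mod 5.
Σ = (-126) + (-18) + (-29) + (-40) + (-51) = -264
Area = |Σ|/2 = 132.
Hole:
Apply the surveyor's formula: 2A = Σ (x_i·y_{i+1} − x_{i+1}·y_i), indices taken mod 5.
A→B: (-2)(-2) − (2)(-5) = 14
B→C: (2)(-1) − (3)(-2) = 4
C→D: (3)(0) − (2)(-1) = 2
D→E: (2)(1) − (-1)(0) = 2
E→A: (-1)(-5) − (-2)(1) = 7
Σ = 29
Area = |Σ|/2 = 14.5.
Net area = 132 − 14.5 = 117.5.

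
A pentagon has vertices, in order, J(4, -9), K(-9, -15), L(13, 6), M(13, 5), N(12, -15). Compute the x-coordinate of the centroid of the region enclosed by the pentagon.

1553/237

Apply the surveyor's formula. First the cross-terms c_i = x_i·y_{i+1} − x_{i+1}·y_i:
  -141, 141, -13, -255, -48  ⇒  2A = -316, A = -158.
Then Σ (x_i + x_{i+1})·c_i = -6212, so x̄ = -6212 / (6·(-158)) = 1553/237.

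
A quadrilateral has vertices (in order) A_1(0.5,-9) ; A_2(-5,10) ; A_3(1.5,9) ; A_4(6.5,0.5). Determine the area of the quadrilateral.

108.25

Σ = (-40) + (-60) + (-57.75) + (-58.75) = -216.5
Area = |Σ|/2 = 108.25.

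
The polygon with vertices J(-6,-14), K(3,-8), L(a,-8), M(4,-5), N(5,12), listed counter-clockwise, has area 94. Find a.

5

The doubled signed area Σ (x_i y_{i+1} − x_{i+1} y_i) is linear in a.
With a=0 it equals 173; the coefficient of a is 3 (from the two edges through L).
So 3·a + 173 = 2·94 = 188 ⇒ a = 5.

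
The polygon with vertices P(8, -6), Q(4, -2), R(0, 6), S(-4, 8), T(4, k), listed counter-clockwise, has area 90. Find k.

The doubled signed area Σ (x_i y_{i+1} − x_{i+1} y_i) is linear in k.
With k=0 it equals 0; the coefficient of k is -12 (from the two edges through T).
So -12·k + 0 = 2·90 = 180 ⇒ k = -15.

-15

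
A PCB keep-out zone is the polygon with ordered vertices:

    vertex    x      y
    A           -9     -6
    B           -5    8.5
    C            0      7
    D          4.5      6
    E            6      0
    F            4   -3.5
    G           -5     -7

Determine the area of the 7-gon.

154.25

Σ = (-106.5) + (-35) + (-31.5) + (-36) + (-21) + (-45.5) + (-33) = -308.5
Area = |Σ|/2 = 154.25.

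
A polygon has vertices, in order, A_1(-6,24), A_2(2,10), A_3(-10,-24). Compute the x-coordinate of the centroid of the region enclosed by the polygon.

-14/3

Apply the shoelace formula. First the cross-terms c_i = x_i·y_{i+1} − x_{i+1}·y_i:
  -108, 52, -384  ⇒  2A = -440, A = -220.
Then Σ (x_i + x_{i+1})·c_i = 6160, so x̄ = 6160 / (6·(-220)) = -14/3.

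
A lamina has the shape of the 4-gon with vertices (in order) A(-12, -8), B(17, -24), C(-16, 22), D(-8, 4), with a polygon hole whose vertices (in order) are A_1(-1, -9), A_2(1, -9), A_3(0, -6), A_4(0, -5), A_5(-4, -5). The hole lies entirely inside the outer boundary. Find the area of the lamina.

307.5

Outer boundary:
A→B: (-12)(-24) − (17)(-8) = 424
B→C: (17)(22) − (-16)(-24) = -10
C→D: (-16)(4) − (-8)(22) = 112
D→A: (-8)(-8) − (-12)(4) = 112
Σ = 638
Area = |Σ|/2 = 319.
Hole:
Cross-terms: 18, -6, 0, -20, 31  ⇒  Σ = 23
Area = |Σ|/2 = 11.5.
Net area = 319 − 11.5 = 307.5.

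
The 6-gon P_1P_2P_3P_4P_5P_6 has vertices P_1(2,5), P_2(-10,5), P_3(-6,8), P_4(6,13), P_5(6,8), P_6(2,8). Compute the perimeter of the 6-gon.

|P_1P_2| = √((-12)² + (0)²) = √144 = 12
|P_2P_3| = √((4)² + (3)²) = √25 = 5
|P_3P_4| = √((12)² + (5)²) = √169 = 13
|P_4P_5| = √((0)² + (-5)²) = √25 = 5
|P_5P_6| = √((-4)² + (0)²) = √16 = 4
|P_6P_1| = √((0)² + (-3)²) = √9 = 3
Perimeter = 12 + 5 + 13 + 5 + 4 + 3 = 42.

42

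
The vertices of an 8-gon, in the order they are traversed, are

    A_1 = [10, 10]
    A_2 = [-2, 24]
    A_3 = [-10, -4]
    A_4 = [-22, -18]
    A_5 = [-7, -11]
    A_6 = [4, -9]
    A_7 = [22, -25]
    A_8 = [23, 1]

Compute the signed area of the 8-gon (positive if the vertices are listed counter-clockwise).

869

Apply the shoelace formula: 2A = Σ (x_i·y_{i+1} − x_{i+1}·y_i), indices taken mod 8.
A_1→A_2: (10)(24) − (-2)(10) = 260
A_2→A_3: (-2)(-4) − (-10)(24) = 248
A_3→A_4: (-10)(-18) − (-22)(-4) = 92
A_4→A_5: (-22)(-11) − (-7)(-18) = 116
A_5→A_6: (-7)(-9) − (4)(-11) = 107
A_6→A_7: (4)(-25) − (22)(-9) = 98
A_7→A_8: (22)(1) − (23)(-25) = 597
A_8→A_1: (23)(10) − (10)(1) = 220
Σ = 1738
Signed area = Σ/2 = 869 (positive ⇒ counter-clockwise traversal).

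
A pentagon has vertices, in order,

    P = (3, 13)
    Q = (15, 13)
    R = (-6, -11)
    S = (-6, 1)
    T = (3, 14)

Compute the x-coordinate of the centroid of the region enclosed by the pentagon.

Apply the surveyor's formula. First the cross-terms c_i = x_i·y_{i+1} − x_{i+1}·y_i:
  -156, -87, -72, -87, -3  ⇒  2A = -405, A = -202.5.
Then Σ (x_i + x_{i+1})·c_i = -2484, so x̄ = -2484 / (6·(-202.5)) = 92/45.

92/45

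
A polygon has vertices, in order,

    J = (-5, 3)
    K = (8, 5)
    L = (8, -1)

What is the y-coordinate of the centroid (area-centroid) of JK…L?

Apply Gauss's area formula. First the cross-terms c_i = x_i·y_{i+1} − x_{i+1}·y_i:
  -49, -48, 19  ⇒  2A = -78, A = -39.
Then Σ (y_i + y_{i+1})·c_i = -546, so ȳ = -546 / (6·(-39)) = 7/3.

7/3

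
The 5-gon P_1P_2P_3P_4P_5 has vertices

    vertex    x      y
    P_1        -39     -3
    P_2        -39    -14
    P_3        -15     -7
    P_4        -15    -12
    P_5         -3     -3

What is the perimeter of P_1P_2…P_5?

|P_1P_2| = √((0)² + (-11)²) = √121 = 11
|P_2P_3| = √((24)² + (7)²) = √625 = 25
|P_3P_4| = √((0)² + (-5)²) = √25 = 5
|P_4P_5| = √((12)² + (9)²) = √225 = 15
|P_5P_1| = √((-36)² + (0)²) = √1296 = 36
Perimeter = 11 + 25 + 5 + 15 + 36 = 92.

92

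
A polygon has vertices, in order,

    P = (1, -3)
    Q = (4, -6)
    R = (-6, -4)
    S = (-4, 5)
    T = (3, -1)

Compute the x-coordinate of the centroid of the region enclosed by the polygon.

-191/111

Apply the shoelace (surveyor's) formula. First the cross-terms c_i = x_i·y_{i+1} − x_{i+1}·y_i:
  6, -52, -46, -11, -8  ⇒  2A = -111, A = -55.5.
Then Σ (x_i + x_{i+1})·c_i = 573, so x̄ = 573 / (6·(-55.5)) = -191/111.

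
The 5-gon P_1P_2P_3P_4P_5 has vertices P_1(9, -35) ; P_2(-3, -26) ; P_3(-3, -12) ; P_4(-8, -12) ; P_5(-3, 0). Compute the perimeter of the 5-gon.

|P_1P_2| = √((-12)² + (9)²) = √225 = 15
|P_2P_3| = √((0)² + (14)²) = √196 = 14
|P_3P_4| = √((-5)² + (0)²) = √25 = 5
|P_4P_5| = √((5)² + (12)²) = √169 = 13
|P_5P_1| = √((12)² + (-35)²) = √1369 = 37
Perimeter = 15 + 14 + 5 + 13 + 37 = 84.

84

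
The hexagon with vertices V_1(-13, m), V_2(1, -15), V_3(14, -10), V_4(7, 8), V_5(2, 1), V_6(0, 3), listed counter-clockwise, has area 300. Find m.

Write out the shoelace sum; only the two edges meeting at V_1 involve m:
2·Area = [(0·m − (-13)·3) + ((-13)·(-15) − 1·m)] + 379
       = -1·m + 613 = 600
⇒ m = 13.

13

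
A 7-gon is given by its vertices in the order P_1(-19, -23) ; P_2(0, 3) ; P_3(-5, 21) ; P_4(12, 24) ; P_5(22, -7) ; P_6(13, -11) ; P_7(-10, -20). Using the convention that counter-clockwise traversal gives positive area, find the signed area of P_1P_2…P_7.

-848.5

Apply the surveyor's formula: 2A = Σ (x_i·y_{i+1} − x_{i+1}·y_i), indices taken mod 7.
Cross-terms: -57, 15, -372, -612, -151, -370, -150  ⇒  Σ = -1697
Signed area = Σ/2 = -848.5 (negative ⇒ clockwise traversal).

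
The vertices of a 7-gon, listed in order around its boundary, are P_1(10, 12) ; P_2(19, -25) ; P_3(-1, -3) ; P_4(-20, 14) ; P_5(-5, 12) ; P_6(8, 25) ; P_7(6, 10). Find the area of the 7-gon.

P_1→P_2: (10)(-25) − (19)(12) = -478
P_2→P_3: (19)(-3) − (-1)(-25) = -82
P_3→P_4: (-1)(14) − (-20)(-3) = -74
P_4→P_5: (-20)(12) − (-5)(14) = -170
P_5→P_6: (-5)(25) − (8)(12) = -221
P_6→P_7: (8)(10) − (6)(25) = -70
P_7→P_1: (6)(12) − (10)(10) = -28
Σ = -1123
Area = |Σ|/2 = 561.5.

561.5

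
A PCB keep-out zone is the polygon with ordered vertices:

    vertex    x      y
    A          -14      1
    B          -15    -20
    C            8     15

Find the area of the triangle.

Apply Gauss's area formula: 2A = Σ (x_i·y_{i+1} − x_{i+1}·y_i), indices taken mod 3.
Σ = (295) + (-65) + (218) = 448
Area = |Σ|/2 = 224.

224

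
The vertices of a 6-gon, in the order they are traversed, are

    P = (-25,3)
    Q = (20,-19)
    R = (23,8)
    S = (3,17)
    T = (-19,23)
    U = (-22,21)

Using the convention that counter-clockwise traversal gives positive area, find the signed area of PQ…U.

P→Q: (-25)(-19) − (20)(3) = 415
Q→R: (20)(8) − (23)(-19) = 597
R→S: (23)(17) − (3)(8) = 367
S→T: (3)(23) − (-19)(17) = 392
T→U: (-19)(21) − (-22)(23) = 107
U→P: (-22)(3) − (-25)(21) = 459
Σ = 2337
Signed area = Σ/2 = 1168.5 (positive ⇒ counter-clockwise traversal).

1168.5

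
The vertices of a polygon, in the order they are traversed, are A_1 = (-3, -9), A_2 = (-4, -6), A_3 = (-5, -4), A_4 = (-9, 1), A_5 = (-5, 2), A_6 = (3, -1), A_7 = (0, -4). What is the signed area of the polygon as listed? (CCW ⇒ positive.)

-55.5

Σ = (-18) + (-14) + (-41) + (-13) + (-1) + (-12) + (-12) = -111
Signed area = Σ/2 = -55.5 (negative ⇒ clockwise traversal).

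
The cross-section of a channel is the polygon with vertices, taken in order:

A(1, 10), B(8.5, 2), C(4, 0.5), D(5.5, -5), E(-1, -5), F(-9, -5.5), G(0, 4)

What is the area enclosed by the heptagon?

110.75

Apply the shoelace (surveyor's) formula: 2A = Σ (x_i·y_{i+1} − x_{i+1}·y_i), indices taken mod 7.
Σ = (-83) + (-3.75) + (-22.75) + (-32.5) + (-39.5) + (-36) + (-4) = -221.5
Area = |Σ|/2 = 110.75.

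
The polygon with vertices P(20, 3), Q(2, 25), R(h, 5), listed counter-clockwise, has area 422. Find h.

Write out the shoelace sum; only the two edges meeting at R involve h:
2·Area = [(2·5 − h·25) + (h·3 − 20·5)] + 494
       = -22·h + 404 = 844
⇒ h = -20.

-20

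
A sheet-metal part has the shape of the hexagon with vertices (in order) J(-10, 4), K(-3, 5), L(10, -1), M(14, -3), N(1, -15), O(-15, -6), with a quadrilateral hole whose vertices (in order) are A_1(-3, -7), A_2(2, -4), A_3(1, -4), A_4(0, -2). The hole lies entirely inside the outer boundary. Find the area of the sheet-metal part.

322.5

Outer boundary:
Σ = (-38) + (-47) + (-16) + (-207) + (-231) + (-120) = -659
Area = |Σ|/2 = 329.5.
Hole:
Apply the shoelace (surveyor's) formula: 2A = Σ (x_i·y_{i+1} − x_{i+1}·y_i), indices taken mod 4.
Σ = (26) + (-4) + (-2) + (-6) = 14
Area = |Σ|/2 = 7.
Net area = 329.5 − 7 = 322.5.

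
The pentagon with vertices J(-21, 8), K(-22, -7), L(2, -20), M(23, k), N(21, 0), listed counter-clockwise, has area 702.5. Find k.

Write out the shoelace sum; only the two edges meeting at M involve k:
2·Area = [(2·k − 23·(-20)) + (23·0 − 21·k)] + 945
       = -19·k + 1405 = 1405
⇒ k = 0.

0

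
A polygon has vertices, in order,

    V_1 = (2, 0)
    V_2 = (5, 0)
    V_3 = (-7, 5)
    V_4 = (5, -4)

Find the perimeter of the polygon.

36

|V_1V_2| = √((3)² + (0)²) = √9 = 3
|V_2V_3| = √((-12)² + (5)²) = √169 = 13
|V_3V_4| = √((12)² + (-9)²) = √225 = 15
|V_4V_1| = √((-3)² + (4)²) = √25 = 5
Perimeter = 3 + 13 + 15 + 5 = 36.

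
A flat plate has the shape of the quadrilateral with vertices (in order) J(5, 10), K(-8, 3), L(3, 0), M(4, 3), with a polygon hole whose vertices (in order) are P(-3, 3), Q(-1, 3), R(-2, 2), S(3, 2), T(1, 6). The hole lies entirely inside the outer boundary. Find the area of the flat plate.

Outer boundary:
J→K: (5)(3) − (-8)(10) = 95
K→L: (-8)(0) − (3)(3) = -9
L→M: (3)(3) − (4)(0) = 9
M→J: (4)(10) − (5)(3) = 25
Σ = 120
Area = |Σ|/2 = 60.
Hole:
Apply the surveyor's formula: 2A = Σ (x_i·y_{i+1} − x_{i+1}·y_i), indices taken mod 5.
Cross-terms: -6, 4, -10, 16, 21  ⇒  Σ = 25
Area = |Σ|/2 = 12.5.
Net area = 60 − 12.5 = 47.5.

47.5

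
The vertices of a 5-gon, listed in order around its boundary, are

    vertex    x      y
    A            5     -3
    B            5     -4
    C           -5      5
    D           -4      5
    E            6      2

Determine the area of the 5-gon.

35.5

Apply the shoelace (surveyor's) formula: 2A = Σ (x_i·y_{i+1} − x_{i+1}·y_i), indices taken mod 5.
Σ = (-5) + (5) + (-5) + (-38) + (-28) = -71
Area = |Σ|/2 = 35.5.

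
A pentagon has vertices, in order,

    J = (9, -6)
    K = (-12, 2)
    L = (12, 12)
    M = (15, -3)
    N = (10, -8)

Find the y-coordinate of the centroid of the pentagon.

Apply the surveyor's formula. First the cross-terms c_i = x_i·y_{i+1} − x_{i+1}·y_i:
  -54, -168, -216, -90, 12  ⇒  2A = -516, A = -258.
Then Σ (y_i + y_{i+1})·c_i = -3258, so ȳ = -3258 / (6·(-258)) = 181/86.

181/86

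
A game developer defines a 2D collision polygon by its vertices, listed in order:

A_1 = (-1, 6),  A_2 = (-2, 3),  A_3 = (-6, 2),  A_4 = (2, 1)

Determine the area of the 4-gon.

13

A_1→A_2: (-1)(3) − (-2)(6) = 9
A_2→A_3: (-2)(2) − (-6)(3) = 14
A_3→A_4: (-6)(1) − (2)(2) = -10
A_4→A_1: (2)(6) − (-1)(1) = 13
Σ = 26
Area = |Σ|/2 = 13.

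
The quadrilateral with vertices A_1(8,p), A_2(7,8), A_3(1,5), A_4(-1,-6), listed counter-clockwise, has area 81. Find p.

-3

The doubled signed area Σ (x_i y_{i+1} − x_{i+1} y_i) is linear in p.
With p=0 it equals 138; the coefficient of p is -8 (from the two edges through A_1).
So -8·p + 138 = 2·81 = 162 ⇒ p = -3.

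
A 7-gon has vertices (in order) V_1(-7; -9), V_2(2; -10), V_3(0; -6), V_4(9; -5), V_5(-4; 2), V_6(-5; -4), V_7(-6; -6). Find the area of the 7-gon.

86

Σ = (88) + (-12) + (54) + (-2) + (26) + (6) + (12) = 172
Area = |Σ|/2 = 86.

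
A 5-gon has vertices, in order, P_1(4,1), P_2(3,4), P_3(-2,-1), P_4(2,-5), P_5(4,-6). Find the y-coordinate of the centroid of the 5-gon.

-10/9

Apply Gauss's area formula. First the cross-terms c_i = x_i·y_{i+1} − x_{i+1}·y_i:
  13, 5, 12, 8, 28  ⇒  2A = 66, A = 33.
Then Σ (y_i + y_{i+1})·c_i = -220, so ȳ = -220 / (6·33) = -10/9.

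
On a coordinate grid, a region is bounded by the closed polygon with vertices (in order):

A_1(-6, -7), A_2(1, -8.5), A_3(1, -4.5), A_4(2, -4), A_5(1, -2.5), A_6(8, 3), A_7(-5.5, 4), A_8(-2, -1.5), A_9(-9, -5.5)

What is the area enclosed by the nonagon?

90.625

Apply the surveyor's formula: 2A = Σ (x_i·y_{i+1} − x_{i+1}·y_i), indices taken mod 9.
Σ = (58) + (4) + (5) + (-1) + (23) + (48.5) + (16.25) + (-2.5) + (30) = 181.25
Area = |Σ|/2 = 90.625.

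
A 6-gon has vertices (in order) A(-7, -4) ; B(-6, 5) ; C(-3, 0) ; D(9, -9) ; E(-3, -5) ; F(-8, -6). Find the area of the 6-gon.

60.5

Σ = (-59) + (15) + (27) + (-72) + (-22) + (-10) = -121
Area = |Σ|/2 = 60.5.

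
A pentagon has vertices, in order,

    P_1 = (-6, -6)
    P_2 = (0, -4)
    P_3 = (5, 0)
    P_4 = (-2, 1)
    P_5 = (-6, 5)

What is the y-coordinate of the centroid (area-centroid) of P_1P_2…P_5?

-45/37

Apply the shoelace (surveyor's) formula. First the cross-terms c_i = x_i·y_{i+1} − x_{i+1}·y_i:
  24, 20, 5, -4, 66  ⇒  2A = 111, A = 55.5.
Then Σ (y_i + y_{i+1})·c_i = -405, so ȳ = -405 / (6·55.5) = -45/37.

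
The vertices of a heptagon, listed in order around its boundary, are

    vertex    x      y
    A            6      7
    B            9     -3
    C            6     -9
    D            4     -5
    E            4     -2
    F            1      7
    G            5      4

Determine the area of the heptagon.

58

Apply the shoelace formula: 2A = Σ (x_i·y_{i+1} − x_{i+1}·y_i), indices taken mod 7.
Σ = (-81) + (-63) + (6) + (12) + (30) + (-31) + (11) = -116
Area = |Σ|/2 = 58.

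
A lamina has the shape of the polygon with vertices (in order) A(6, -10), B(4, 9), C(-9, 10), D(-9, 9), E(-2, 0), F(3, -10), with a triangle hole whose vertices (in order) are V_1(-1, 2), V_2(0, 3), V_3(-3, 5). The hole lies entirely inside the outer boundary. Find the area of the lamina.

Outer boundary:
Apply the shoelace formula: 2A = Σ (x_i·y_{i+1} − x_{i+1}·y_i), indices taken mod 6.
Cross-terms: 94, 121, 9, 18, 20, 30  ⇒  Σ = 292
Area = |Σ|/2 = 146.
Hole:
Apply Gauss's area formula: 2A = Σ (x_i·y_{i+1} − x_{i+1}·y_i), indices taken mod 3.
Σ = (-3) + (9) + (-1) = 5
Area = |Σ|/2 = 2.5.
Net area = 146 − 2.5 = 143.5.

143.5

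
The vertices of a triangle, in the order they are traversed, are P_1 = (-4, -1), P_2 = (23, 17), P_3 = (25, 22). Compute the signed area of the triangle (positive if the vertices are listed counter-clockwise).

49.5

Apply the shoelace formula: 2A = Σ (x_i·y_{i+1} − x_{i+1}·y_i), indices taken mod 3.
P_1→P_2: (-4)(17) − (23)(-1) = -45
P_2→P_3: (23)(22) − (25)(17) = 81
P_3→P_1: (25)(-1) − (-4)(22) = 63
Σ = 99
Signed area = Σ/2 = 49.5 (positive ⇒ counter-clockwise traversal).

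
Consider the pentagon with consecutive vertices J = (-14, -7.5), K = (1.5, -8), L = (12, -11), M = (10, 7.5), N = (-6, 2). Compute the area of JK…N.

270.375

Cross-terms: 123.25, 79.5, 200, 65, 73  ⇒  Σ = 540.75
Area = |Σ|/2 = 270.375.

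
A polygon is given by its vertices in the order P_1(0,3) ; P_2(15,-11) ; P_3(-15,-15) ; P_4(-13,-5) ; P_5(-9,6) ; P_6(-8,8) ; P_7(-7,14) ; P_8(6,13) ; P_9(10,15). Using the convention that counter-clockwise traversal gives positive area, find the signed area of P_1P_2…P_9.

Apply the surveyor's formula: 2A = Σ (x_i·y_{i+1} − x_{i+1}·y_i), indices taken mod 9.
Σ = (-45) + (-390) + (-120) + (-123) + (-24) + (-56) + (-175) + (-40) + (30) = -943
Signed area = Σ/2 = -471.5 (negative ⇒ clockwise traversal).

-471.5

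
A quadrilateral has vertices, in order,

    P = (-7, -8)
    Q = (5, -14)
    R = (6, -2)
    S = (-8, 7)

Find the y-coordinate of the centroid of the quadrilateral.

-467/117

Apply Gauss's area formula. First the cross-terms c_i = x_i·y_{i+1} − x_{i+1}·y_i:
  138, 74, 26, 113  ⇒  2A = 351, A = 175.5.
Then Σ (y_i + y_{i+1})·c_i = -4203, so ȳ = -4203 / (6·175.5) = -467/117.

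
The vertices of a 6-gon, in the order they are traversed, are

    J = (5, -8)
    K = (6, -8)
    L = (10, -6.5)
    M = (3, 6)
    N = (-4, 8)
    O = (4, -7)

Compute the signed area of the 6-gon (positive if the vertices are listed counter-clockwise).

Σ = (8) + (41) + (79.5) + (48) + (-4) + (3) = 175.5
Signed area = Σ/2 = 87.75 (positive ⇒ counter-clockwise traversal).

87.75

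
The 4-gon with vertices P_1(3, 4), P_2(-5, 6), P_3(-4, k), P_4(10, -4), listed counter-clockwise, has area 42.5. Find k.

3

Write out the shoelace sum; only the two edges meeting at P_3 involve k:
2·Area = [((-5)·k − (-4)·6) + ((-4)·(-4) − 10·k)] + 90
       = -15·k + 130 = 85
⇒ k = 3.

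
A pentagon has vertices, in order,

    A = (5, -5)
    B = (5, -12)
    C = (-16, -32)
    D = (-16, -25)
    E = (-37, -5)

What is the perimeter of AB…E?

|AB| = √((0)² + (-7)²) = √49 = 7
|BC| = √((-21)² + (-20)²) = √841 = 29
|CD| = √((0)² + (7)²) = √49 = 7
|DE| = √((-21)² + (20)²) = √841 = 29
|EA| = √((42)² + (0)²) = √1764 = 42
Perimeter = 7 + 29 + 7 + 29 + 42 = 114.

114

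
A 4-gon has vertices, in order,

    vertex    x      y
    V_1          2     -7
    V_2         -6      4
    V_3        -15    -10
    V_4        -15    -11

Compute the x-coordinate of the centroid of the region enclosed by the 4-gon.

Apply Gauss's area formula. First the cross-terms c_i = x_i·y_{i+1} − x_{i+1}·y_i:
  -34, 120, 15, 127  ⇒  2A = 228, A = 114.
Then Σ (x_i + x_{i+1})·c_i = -4485, so x̄ = -4485 / (6·114) = -1495/228.

-1495/228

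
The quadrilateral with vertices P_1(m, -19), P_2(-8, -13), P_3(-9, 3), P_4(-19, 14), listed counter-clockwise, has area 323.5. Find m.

-24

The doubled signed area Σ (x_i y_{i+1} − x_{i+1} y_i) is linear in m.
With m=0 it equals -1; the coefficient of m is -27 (from the two edges through P_1).
So -27·m + -1 = 2·323.5 = 647 ⇒ m = -24.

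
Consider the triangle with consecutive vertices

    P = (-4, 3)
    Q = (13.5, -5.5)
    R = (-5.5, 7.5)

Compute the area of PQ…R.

33

Apply the shoelace (surveyor's) formula: 2A = Σ (x_i·y_{i+1} − x_{i+1}·y_i), indices taken mod 3.
Cross-terms: -18.5, 71, 13.5  ⇒  Σ = 66
Area = |Σ|/2 = 33.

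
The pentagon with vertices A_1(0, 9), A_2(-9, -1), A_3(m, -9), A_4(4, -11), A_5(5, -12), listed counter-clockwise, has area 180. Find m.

-11

Write out the shoelace sum; only the two edges meeting at A_3 involve m:
2·Area = [((-9)·(-9) − m·(-1)) + (m·(-11) − 4·(-9))] + 133
       = -10·m + 250 = 360
⇒ m = -11.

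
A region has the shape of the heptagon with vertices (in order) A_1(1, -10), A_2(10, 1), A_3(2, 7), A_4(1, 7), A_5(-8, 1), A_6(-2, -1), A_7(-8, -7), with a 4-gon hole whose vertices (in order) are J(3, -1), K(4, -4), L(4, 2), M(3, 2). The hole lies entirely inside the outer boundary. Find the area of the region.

163.5

Outer boundary:
Apply the shoelace (surveyor's) formula: 2A = Σ (x_i·y_{i+1} − x_{i+1}·y_i), indices taken mod 7.
Cross-terms: 101, 68, 7, 57, 10, 6, 87  ⇒  Σ = 336
Area = |Σ|/2 = 168.
Hole:
Cross-terms: -8, 24, 2, -9  ⇒  Σ = 9
Area = |Σ|/2 = 4.5.
Net area = 168 − 4.5 = 163.5.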